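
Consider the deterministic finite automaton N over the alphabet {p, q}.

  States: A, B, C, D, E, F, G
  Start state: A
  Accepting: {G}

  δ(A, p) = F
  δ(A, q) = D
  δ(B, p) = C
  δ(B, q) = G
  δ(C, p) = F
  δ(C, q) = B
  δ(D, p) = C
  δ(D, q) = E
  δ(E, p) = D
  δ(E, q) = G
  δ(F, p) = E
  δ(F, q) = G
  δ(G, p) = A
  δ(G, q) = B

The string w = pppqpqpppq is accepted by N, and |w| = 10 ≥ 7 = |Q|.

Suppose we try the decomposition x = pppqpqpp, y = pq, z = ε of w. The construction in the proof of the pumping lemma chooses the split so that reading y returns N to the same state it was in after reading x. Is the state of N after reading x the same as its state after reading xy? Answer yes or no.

State sequence: A -p-> F -p-> E -p-> D -q-> E -p-> D -q-> E -p-> D -p-> C -p-> F -q-> G

After x (step 8): C. After xy (step 10): G.
They differ (C ≠ G), so y is not a cycle from the state after x; this split is not the one the pumping-lemma construction produces, and pumping y need not keep the string in L(N).

no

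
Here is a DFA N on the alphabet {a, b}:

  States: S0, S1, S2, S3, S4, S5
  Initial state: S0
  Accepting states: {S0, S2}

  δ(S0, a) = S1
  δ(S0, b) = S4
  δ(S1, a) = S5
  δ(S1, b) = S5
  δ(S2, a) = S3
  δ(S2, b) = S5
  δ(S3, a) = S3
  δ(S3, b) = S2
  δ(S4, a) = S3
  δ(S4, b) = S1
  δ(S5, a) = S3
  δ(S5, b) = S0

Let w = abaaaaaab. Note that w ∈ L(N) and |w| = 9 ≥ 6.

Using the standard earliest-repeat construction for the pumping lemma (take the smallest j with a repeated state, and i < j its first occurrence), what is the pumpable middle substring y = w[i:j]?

a

State sequence: S0 -a-> S1 -b-> S5 -a-> S3 -a-> S3 -a-> S3 -a-> S3 -a-> S3 -a-> S3 -b-> S2
First repeat at step 4: S3 was already visited.

So i = 3, j = 4, giving x = w[0:3] = aba, y = w[3:4] = a, z = w[4:9] = aaaab.
Check: |xy| = 4 ≤ 6 and |y| = 1 ≥ 1. Reading y takes N from S3 back to S3, so every xyⁱz is accepted.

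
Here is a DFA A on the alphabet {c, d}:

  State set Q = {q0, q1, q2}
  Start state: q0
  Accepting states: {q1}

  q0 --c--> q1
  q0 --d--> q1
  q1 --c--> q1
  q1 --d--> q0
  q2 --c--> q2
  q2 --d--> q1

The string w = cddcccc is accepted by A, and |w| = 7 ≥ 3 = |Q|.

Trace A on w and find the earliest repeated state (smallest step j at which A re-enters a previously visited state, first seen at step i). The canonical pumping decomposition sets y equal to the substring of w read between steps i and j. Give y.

State sequence: q0 -c-> q1 -d-> q0 -d-> q1 -c-> q1 -c-> q1 -c-> q1 -c-> q1
First repeat at step 2: q0 was already visited.

So i = 0, j = 2, giving x = w[0:0] = ε, y = w[0:2] = cd, z = w[2:7] = dcccc.
Check: |xy| = 2 ≤ 3 and |y| = 2 ≥ 1. Reading y takes A from q0 back to q0, so every xyⁱz is accepted.

cd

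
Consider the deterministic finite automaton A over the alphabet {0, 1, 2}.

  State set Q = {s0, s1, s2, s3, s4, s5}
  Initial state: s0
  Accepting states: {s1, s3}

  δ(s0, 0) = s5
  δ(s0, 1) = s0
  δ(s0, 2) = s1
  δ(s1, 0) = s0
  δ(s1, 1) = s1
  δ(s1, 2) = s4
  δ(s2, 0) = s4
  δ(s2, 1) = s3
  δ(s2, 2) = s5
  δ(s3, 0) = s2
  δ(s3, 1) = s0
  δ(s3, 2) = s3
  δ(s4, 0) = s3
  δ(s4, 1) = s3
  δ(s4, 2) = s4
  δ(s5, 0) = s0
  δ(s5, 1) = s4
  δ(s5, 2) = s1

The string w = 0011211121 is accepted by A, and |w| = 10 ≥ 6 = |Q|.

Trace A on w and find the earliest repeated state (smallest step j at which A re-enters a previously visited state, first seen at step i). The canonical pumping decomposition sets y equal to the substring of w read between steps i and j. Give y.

00

Run of A on w = 0 0 1 1 2 1 1 1 2 1:
  step 0: s0  (start)
  step 1: s5  (read 0: s0→s5)
  step 2: s0  (read 0: s5→s0)   ← first repeat (s0 seen earlier)
  step 3: s0  (read 1: s0→s0)
  step 4: s0  (read 1: s0→s0)
  step 5: s1  (read 2: s0→s1)
  step 6: s1  (read 1: s1→s1)
  step 7: s1  (read 1: s1→s1)
  step 8: s1  (read 1: s1→s1)
  step 9: s4  (read 2: s1→s4)
  step 10: s3  (read 1: s4→s3)

So i = 0, j = 2, giving x = w[0:0] = ε, y = w[0:2] = 00, z = w[2:10] = 11211121.
Check: |xy| = 2 ≤ 6 and |y| = 2 ≥ 1. Reading y takes A from s0 back to s0, so every xyⁱz is accepted.
The DFA has 6 states, so the proof of the pumping lemma guarantees a repeated state among the first 6+1 visited; the segment between the two visits is the pumpable y.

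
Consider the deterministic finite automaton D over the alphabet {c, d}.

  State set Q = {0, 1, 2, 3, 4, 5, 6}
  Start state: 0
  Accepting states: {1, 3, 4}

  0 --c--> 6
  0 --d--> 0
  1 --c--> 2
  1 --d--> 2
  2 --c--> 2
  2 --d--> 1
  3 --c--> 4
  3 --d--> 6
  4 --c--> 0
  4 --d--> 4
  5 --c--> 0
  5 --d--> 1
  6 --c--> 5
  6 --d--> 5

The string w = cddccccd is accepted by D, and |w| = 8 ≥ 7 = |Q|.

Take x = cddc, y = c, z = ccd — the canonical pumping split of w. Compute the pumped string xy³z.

cddccccccd

xy^3z = cddc·c·c·c·ccd = cddccccccd.
Reading y = c takes D from 2 back to 2, so after x·y·y·y the machine is still in 2, and z then leads to the accepting state 1. Hence cddccccccd ∈ L(D).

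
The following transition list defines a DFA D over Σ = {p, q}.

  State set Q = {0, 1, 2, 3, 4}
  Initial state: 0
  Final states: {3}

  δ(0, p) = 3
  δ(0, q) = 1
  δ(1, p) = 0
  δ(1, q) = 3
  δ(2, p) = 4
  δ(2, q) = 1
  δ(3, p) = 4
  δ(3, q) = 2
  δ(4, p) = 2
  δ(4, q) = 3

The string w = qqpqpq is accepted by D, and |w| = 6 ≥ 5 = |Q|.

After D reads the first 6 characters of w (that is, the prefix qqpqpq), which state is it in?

3

State sequence: 0 -q-> 1 -q-> 3 -p-> 4 -q-> 3 -p-> 4 -q-> 3

After reading 6 characters, D is in state 3.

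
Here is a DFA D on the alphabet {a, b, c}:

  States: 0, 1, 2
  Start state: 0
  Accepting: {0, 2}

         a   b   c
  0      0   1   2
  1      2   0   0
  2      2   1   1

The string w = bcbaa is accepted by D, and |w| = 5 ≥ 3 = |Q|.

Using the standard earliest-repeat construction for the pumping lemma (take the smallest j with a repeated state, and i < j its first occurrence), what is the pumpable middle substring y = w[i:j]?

bc

State sequence: 0 -b-> 1 -c-> 0 -b-> 1 -a-> 2 -a-> 2
First repeat at step 2: 0 was already visited.

So i = 0, j = 2, giving x = w[0:0] = ε, y = w[0:2] = bc, z = w[2:5] = baa.
Check: |xy| = 2 ≤ 3 and |y| = 2 ≥ 1. Reading y takes D from 0 back to 0, so every xyⁱz is accepted.
Since D has 3 states, any run of length ≥ 3 visits 3+1 states, so by pigeonhole some state repeats within the first 3 steps — that repeat gives the pumpable loop.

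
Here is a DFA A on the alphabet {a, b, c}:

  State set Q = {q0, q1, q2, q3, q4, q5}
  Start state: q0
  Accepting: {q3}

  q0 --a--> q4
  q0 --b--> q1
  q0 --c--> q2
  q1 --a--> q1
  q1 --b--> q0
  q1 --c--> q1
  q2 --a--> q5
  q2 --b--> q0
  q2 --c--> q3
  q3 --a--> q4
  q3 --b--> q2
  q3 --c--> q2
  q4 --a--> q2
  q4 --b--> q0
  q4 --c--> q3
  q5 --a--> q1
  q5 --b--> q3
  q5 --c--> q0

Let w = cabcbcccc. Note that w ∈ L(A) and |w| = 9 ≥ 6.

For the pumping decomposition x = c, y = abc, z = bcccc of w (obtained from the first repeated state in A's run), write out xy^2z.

xy^2z = c·abc·abc·bcccc = cabcabcbcccc.
Reading y = abc takes A from q2 back to q2, so after x·y·y the machine is still in q2, and z then leads to the accepting state q3. Hence cabcabcbcccc ∈ L(A).

cabcabcbcccc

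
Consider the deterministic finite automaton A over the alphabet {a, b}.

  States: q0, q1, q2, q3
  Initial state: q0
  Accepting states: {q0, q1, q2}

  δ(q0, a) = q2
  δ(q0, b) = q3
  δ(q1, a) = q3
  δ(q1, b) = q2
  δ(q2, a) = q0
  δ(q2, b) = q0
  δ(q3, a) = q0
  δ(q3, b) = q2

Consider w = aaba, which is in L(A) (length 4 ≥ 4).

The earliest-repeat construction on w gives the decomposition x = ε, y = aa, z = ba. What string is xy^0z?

ba

xy⁰z = xz = ε·ba = ba.
Reading y = aa takes A from q0 back to q0, so after x the machine is still in q0, and z then leads to the accepting state q0. Hence ba ∈ L(A).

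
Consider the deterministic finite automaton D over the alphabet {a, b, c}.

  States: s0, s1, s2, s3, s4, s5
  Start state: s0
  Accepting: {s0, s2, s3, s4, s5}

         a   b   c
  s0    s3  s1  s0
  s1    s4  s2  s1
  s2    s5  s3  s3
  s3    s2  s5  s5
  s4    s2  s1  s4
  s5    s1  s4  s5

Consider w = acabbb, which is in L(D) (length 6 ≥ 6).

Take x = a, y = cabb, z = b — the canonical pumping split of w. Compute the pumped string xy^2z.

xy^2z = a·cabb·cabb·b = acabbcabbb.
Reading y = cabb takes D from s3 back to s3, so after x·y·y the machine is still in s3, and z then leads to the accepting state s5. Hence acabbcabbb ∈ L(D).

acabbcabbb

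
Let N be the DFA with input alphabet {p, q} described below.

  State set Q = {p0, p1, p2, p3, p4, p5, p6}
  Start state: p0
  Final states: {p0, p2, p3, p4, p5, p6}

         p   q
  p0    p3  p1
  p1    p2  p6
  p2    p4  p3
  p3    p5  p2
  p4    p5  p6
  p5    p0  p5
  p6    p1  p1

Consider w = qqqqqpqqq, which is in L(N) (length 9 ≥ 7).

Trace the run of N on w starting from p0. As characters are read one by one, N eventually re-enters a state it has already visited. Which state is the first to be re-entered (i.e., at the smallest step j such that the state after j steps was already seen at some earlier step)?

Run of N on w = q q q q q p q q q:
  step 0: p0  (start)
  step 1: p1  (read q: p0→p1)
  step 2: p6  (read q: p1→p6)
  step 3: p1  (read q: p6→p1)   ← first repeat (p1 seen earlier)
  step 4: p6  (read q: p1→p6)
  step 5: p1  (read q: p6→p1)
  step 6: p2  (read p: p1→p2)
  step 7: p3  (read q: p2→p3)
  step 8: p2  (read q: p3→p2)
  step 9: p3  (read q: p2→p3)

The earliest repeat is at step j = 3: N is in p1, which it already visited at step i = 1.
Since N has 7 states, any run of length ≥ 7 visits 7+1 states, so by pigeonhole some state repeats within the first 7 steps — that repeat gives the pumpable loop.

p1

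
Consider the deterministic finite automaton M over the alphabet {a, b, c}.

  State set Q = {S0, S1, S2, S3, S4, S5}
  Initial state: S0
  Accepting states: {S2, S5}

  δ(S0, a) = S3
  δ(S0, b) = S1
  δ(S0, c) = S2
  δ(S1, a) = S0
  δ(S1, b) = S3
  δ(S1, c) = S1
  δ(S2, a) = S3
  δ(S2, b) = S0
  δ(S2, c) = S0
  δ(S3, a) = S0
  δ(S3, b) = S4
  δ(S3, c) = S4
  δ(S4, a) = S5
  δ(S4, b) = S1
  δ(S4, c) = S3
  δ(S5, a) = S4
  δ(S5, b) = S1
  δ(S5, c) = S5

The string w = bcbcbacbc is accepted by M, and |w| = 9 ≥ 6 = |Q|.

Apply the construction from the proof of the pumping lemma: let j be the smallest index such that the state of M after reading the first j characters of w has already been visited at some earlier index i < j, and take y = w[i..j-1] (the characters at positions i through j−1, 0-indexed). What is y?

Run of M on w = b c b c b a c b c:
  step 0: S0  (start)
  step 1: S1  (read b: S0→S1)
  step 2: S1  (read c: S1→S1)   ← first repeat (S1 seen earlier)
  step 3: S3  (read b: S1→S3)
  step 4: S4  (read c: S3→S4)
  step 5: S1  (read b: S4→S1)
  step 6: S0  (read a: S1→S0)
  step 7: S2  (read c: S0→S2)
  step 8: S0  (read b: S2→S0)
  step 9: S2  (read c: S0→S2)

So i = 1, j = 2, giving x = w[0:1] = b, y = w[1:2] = c, z = w[2:9] = bcbacbc.
Check: |xy| = 2 ≤ 6 and |y| = 1 ≥ 1. Reading y takes M from S1 back to S1, so every xyⁱz is accepted.

c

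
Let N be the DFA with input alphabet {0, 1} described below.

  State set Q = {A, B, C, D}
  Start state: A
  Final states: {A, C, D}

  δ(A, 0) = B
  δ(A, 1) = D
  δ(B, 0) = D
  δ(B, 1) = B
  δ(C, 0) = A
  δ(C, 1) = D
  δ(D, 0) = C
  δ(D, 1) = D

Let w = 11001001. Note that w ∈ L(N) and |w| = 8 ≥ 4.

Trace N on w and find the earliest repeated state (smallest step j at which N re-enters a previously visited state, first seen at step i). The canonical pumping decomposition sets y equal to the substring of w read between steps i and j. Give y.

Run of N on w = 1 1 0 0 1 0 0 1:
  step 0: A  (start)
  step 1: D  (read 1: A→D)
  step 2: D  (read 1: D→D)   ← first repeat (D seen earlier)
  step 3: C  (read 0: D→C)
  step 4: A  (read 0: C→A)
  step 5: D  (read 1: A→D)
  step 6: C  (read 0: D→C)
  step 7: A  (read 0: C→A)
  step 8: D  (read 1: A→D)

So i = 1, j = 2, giving x = w[0:1] = 1, y = w[1:2] = 1, z = w[2:8] = 001001.
Check: |xy| = 2 ≤ 4 and |y| = 1 ≥ 1. Reading y takes N from D back to D, so every xyⁱz is accepted.
Pumping length from the standard proof: p = 4 (the number of states). The repeated state found above gives |xy| = j ≤ 4 and |y| = j − i ≥ 1.

1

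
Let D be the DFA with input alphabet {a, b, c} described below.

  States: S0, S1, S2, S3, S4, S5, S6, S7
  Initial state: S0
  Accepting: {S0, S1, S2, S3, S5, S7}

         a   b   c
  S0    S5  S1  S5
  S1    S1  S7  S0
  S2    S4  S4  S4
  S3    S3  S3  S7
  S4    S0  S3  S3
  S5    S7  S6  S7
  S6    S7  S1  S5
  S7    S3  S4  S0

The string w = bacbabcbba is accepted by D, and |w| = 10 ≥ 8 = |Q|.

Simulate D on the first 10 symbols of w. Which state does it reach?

S3

State sequence: S0 -b-> S1 -a-> S1 -c-> S0 -b-> S1 -a-> S1 -b-> S7 -c-> S0 -b-> S1 -b-> S7 -a-> S3

After reading 10 characters, D is in state S3.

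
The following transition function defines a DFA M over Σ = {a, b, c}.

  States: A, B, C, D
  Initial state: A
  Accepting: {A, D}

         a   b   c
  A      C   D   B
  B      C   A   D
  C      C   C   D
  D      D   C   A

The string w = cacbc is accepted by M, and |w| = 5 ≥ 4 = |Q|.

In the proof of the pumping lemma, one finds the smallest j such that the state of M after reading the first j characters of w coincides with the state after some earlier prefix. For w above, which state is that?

Run of M on w = c a c b c:
  step 0: A  (start)
  step 1: B  (read c: A→B)
  step 2: C  (read a: B→C)
  step 3: D  (read c: C→D)
  step 4: C  (read b: D→C)   ← first repeat (C seen earlier)
  step 5: D  (read c: C→D)

The earliest repeat is at step j = 4: M is in C, which it already visited at step i = 2.
Pumping length from the standard proof: p = 4 (the number of states). The repeated state found above gives |xy| = j ≤ 4 and |y| = j − i ≥ 1.

C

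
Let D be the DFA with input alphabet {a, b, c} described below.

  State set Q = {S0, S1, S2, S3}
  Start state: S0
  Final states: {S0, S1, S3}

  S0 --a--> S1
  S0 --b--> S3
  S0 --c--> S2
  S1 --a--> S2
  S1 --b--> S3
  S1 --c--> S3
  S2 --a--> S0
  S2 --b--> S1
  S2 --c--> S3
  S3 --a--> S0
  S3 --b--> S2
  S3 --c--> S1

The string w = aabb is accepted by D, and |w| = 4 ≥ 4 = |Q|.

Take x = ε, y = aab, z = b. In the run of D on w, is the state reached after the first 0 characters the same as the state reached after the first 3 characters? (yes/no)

Run of D on the first 3 characters of w = a a b:
  step 0: S0  (start)
  step 1: S1  (read a: S0→S1)
  step 2: S2  (read a: S1→S2)
  step 3: S1  (read b: S2→S1)

After x (step 0): S0. After xy (step 3): S1.
They differ (S0 ≠ S1), so y is not a cycle from the state after x; this split is not the one the pumping-lemma construction produces, and pumping y need not keep the string in L(D).

no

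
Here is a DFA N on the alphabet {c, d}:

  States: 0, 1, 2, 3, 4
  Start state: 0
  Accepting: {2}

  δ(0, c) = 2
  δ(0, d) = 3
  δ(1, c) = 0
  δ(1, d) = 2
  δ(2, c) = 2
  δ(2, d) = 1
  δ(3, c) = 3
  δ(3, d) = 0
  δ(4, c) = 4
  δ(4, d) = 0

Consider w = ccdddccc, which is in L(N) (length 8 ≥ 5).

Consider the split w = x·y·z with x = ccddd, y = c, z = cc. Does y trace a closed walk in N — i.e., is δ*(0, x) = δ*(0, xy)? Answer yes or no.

no

State sequence: 0 -c-> 2 -c-> 2 -d-> 1 -d-> 2 -d-> 1 -c-> 0

After x (step 5): 1. After xy (step 6): 0.
They differ (1 ≠ 0), so y is not a cycle from the state after x; this split is not the one the pumping-lemma construction produces, and pumping y need not keep the string in L(N).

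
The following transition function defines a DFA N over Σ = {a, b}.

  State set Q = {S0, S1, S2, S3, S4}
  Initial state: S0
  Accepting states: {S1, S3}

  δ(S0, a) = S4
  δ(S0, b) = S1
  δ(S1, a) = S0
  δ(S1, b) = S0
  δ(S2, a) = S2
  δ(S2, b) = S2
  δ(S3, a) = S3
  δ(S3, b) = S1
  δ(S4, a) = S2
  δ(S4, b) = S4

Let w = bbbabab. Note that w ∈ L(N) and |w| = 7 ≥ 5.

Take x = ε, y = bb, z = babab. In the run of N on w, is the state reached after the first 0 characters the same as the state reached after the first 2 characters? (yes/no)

yes

Run of N on the first 2 characters of w = b b:
  step 0: S0  (start)
  step 1: S1  (read b: S0→S1)
  step 2: S0  (read b: S1→S0)

After x (step 0): S0. After xy (step 2): S0.
They match, so y = bb drives N around a cycle from S0 back to itself; pumping y any number of times keeps N in S0 before reading z, and xyⁱz ∈ L(N) for every i ≥ 0.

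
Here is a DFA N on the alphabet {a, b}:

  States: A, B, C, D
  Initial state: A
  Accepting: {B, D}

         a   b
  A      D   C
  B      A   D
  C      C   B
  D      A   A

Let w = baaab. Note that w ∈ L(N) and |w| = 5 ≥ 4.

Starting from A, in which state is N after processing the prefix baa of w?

C

Run of N on the first 3 characters of w = b a a:
  step 0: A  (start)
  step 1: C  (read b: A→C)
  step 2: C  (read a: C→C)
  step 3: C  (read a: C→C)

After reading 3 characters, N is in state C.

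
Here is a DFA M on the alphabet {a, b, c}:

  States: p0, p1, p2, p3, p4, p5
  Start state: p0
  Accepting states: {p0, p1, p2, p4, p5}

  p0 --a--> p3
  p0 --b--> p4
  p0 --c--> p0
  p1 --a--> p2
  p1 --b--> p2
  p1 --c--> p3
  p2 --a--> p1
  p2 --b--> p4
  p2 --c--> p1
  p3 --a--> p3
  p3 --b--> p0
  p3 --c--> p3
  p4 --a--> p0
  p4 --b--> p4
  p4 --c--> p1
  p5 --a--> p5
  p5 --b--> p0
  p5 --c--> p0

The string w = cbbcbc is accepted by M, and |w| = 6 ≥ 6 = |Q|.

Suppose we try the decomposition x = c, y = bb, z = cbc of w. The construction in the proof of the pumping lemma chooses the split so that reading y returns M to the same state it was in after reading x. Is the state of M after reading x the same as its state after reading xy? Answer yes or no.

no

Run of M on the first 3 characters of w = c b b:
  step 0: p0  (start)
  step 1: p0  (read c: p0→p0)
  step 2: p4  (read b: p0→p4)
  step 3: p4  (read b: p4→p4)

After x (step 1): p0. After xy (step 3): p4.
They differ (p0 ≠ p4), so y is not a cycle from the state after x; this split is not the one the pumping-lemma construction produces, and pumping y need not keep the string in L(M).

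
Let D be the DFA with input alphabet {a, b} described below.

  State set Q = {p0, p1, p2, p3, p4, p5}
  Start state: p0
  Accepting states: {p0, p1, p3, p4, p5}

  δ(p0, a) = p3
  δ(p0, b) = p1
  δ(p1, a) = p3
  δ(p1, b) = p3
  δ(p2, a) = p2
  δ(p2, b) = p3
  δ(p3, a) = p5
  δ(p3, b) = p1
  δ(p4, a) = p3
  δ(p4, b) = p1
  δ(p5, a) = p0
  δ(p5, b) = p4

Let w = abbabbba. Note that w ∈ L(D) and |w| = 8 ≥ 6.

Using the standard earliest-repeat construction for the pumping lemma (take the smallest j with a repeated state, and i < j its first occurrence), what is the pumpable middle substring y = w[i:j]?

bb

Run of D on w = a b b a b b b a:
  step 0: p0  (start)
  step 1: p3  (read a: p0→p3)
  step 2: p1  (read b: p3→p1)
  step 3: p3  (read b: p1→p3)   ← first repeat (p3 seen earlier)
  step 4: p5  (read a: p3→p5)
  step 5: p4  (read b: p5→p4)
  step 6: p1  (read b: p4→p1)
  step 7: p3  (read b: p1→p3)
  step 8: p5  (read a: p3→p5)

So i = 1, j = 3, giving x = w[0:1] = a, y = w[1:3] = bb, z = w[3:8] = abbba.
Check: |xy| = 3 ≤ 6 and |y| = 2 ≥ 1. Reading y takes D from p3 back to p3, so every xyⁱz is accepted.
Pumping length from the standard proof: p = 6 (the number of states). The repeated state found above gives |xy| = j ≤ 6 and |y| = j − i ≥ 1.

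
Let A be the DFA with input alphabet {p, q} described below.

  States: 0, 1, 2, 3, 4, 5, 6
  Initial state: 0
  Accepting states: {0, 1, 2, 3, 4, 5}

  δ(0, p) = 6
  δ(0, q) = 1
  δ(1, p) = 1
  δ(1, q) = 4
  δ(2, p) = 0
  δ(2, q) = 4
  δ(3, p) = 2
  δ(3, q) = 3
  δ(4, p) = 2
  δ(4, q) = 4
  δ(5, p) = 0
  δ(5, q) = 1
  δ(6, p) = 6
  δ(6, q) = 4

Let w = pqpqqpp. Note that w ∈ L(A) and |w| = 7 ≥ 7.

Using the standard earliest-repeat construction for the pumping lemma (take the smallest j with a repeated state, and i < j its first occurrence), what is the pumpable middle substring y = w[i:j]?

State sequence: 0 -p-> 6 -q-> 4 -p-> 2 -q-> 4 -q-> 4 -p-> 2 -p-> 0
First repeat at step 4: 4 was already visited.

So i = 2, j = 4, giving x = w[0:2] = pq, y = w[2:4] = pq, z = w[4:7] = qpp.
Check: |xy| = 4 ≤ 7 and |y| = 2 ≥ 1. Reading y takes A from 4 back to 4, so every xyⁱz is accepted.
Since A has 7 states, any run of length ≥ 7 visits 7+1 states, so by pigeonhole some state repeats within the first 7 steps — that repeat gives the pumpable loop.

pq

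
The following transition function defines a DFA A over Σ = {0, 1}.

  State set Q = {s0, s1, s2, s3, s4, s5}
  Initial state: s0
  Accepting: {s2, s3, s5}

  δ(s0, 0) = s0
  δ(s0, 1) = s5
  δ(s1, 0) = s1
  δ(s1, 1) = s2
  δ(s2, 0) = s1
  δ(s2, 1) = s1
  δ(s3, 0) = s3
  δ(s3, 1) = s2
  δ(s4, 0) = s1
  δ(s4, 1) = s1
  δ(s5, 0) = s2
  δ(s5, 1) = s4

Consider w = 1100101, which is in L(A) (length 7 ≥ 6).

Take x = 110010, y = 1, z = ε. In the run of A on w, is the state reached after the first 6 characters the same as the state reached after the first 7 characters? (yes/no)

no

State sequence: s0 -1-> s5 -1-> s4 -0-> s1 -0-> s1 -1-> s2 -0-> s1 -1-> s2

After x (step 6): s1. After xy (step 7): s2.
They differ (s1 ≠ s2), so y is not a cycle from the state after x; this split is not the one the pumping-lemma construction produces, and pumping y need not keep the string in L(A).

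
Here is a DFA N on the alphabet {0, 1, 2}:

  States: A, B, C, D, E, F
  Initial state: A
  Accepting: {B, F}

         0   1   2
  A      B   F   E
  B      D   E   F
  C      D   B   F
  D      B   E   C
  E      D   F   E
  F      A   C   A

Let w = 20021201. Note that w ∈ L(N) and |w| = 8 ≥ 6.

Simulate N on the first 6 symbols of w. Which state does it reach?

State sequence: A -2-> E -0-> D -0-> B -2-> F -1-> C -2-> F

After reading 6 characters, N is in state F.
(This kind of state-tracing is the core of the pumping-lemma construction: with 6 states, pigeonhole forces a repeat within the first 6 steps.)

F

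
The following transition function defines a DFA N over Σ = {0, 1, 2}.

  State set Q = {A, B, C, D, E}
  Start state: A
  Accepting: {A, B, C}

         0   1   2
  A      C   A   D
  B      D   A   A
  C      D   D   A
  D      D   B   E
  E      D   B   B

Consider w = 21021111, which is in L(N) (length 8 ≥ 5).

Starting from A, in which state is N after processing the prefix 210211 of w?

State sequence: A -2-> D -1-> B -0-> D -2-> E -1-> B -1-> A

After reading 6 characters, N is in state A.
(This kind of state-tracing is the core of the pumping-lemma construction: with 5 states, pigeonhole forces a repeat within the first 5 steps.)

A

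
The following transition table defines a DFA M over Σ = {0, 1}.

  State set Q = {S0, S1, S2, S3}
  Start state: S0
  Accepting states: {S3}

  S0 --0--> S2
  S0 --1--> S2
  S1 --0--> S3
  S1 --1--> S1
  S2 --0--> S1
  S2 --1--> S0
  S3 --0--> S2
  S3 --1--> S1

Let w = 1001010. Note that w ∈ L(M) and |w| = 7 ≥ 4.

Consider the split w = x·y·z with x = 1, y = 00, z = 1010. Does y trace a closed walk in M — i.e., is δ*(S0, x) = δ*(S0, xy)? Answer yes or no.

Run of M on the first 3 characters of w = 1 0 0:
  step 0: S0  (start)
  step 1: S2  (read 1: S0→S2)
  step 2: S1  (read 0: S2→S1)
  step 3: S3  (read 0: S1→S3)

After x (step 1): S2. After xy (step 3): S3.
They differ (S2 ≠ S3), so y is not a cycle from the state after x; this split is not the one the pumping-lemma construction produces, and pumping y need not keep the string in L(M).

no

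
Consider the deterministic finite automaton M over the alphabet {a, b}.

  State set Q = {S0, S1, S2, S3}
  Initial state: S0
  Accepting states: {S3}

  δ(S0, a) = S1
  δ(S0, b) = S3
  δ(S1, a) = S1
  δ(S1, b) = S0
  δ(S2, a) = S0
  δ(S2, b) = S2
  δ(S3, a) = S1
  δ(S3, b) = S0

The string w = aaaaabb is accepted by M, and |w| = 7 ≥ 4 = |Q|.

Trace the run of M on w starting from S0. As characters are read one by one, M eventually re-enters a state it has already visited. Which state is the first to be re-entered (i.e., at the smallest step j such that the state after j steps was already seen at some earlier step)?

S1

State sequence: S0 -a-> S1 -a-> S1 -a-> S1 -a-> S1 -a-> S1 -b-> S0 -b-> S3
First repeat at step 2: S1 was already visited.

The earliest repeat is at step j = 2: M is in S1, which it already visited at step i = 1.
Since M has 4 states, any run of length ≥ 4 visits 4+1 states, so by pigeonhole some state repeats within the first 4 steps — that repeat gives the pumpable loop.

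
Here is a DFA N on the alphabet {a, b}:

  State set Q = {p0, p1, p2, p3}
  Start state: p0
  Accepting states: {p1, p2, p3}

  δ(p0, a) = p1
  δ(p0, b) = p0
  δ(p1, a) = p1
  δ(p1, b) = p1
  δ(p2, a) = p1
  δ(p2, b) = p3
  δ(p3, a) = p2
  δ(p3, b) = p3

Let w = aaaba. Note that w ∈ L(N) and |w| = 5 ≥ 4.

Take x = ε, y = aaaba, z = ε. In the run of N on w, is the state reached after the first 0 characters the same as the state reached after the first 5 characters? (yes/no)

Run of N on the first 5 characters of w = a a a b a:
  step 0: p0  (start)
  step 1: p1  (read a: p0→p1)
  step 2: p1  (read a: p1→p1)
  step 3: p1  (read a: p1→p1)
  step 4: p1  (read b: p1→p1)
  step 5: p1  (read a: p1→p1)

After x (step 0): p0. After xy (step 5): p1.
They differ (p0 ≠ p1), so y is not a cycle from the state after x; this split is not the one the pumping-lemma construction produces, and pumping y need not keep the string in L(N).

no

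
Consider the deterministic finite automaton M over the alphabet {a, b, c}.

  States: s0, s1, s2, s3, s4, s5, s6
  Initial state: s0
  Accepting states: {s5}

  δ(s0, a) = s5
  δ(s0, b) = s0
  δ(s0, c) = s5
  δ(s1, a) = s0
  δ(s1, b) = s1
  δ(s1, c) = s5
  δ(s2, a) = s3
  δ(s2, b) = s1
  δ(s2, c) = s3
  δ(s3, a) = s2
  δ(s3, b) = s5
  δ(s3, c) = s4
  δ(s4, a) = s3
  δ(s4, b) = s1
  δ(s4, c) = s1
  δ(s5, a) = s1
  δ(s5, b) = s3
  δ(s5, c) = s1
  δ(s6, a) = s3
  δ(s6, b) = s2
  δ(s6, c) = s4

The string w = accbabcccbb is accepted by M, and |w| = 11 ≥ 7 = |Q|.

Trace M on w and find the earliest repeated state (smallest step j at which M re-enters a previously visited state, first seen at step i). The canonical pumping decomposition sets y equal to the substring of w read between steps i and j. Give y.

State sequence: s0 -a-> s5 -c-> s1 -c-> s5 -b-> s3 -a-> s2 -b-> s1 -c-> s5 -c-> s1 -c-> s5 -b-> s3 -b-> s5
First repeat at step 3: s5 was already visited.

So i = 1, j = 3, giving x = w[0:1] = a, y = w[1:3] = cc, z = w[3:11] = babcccbb.
Check: |xy| = 3 ≤ 7 and |y| = 2 ≥ 1. Reading y takes M from s5 back to s5, so every xyⁱz is accepted.

cc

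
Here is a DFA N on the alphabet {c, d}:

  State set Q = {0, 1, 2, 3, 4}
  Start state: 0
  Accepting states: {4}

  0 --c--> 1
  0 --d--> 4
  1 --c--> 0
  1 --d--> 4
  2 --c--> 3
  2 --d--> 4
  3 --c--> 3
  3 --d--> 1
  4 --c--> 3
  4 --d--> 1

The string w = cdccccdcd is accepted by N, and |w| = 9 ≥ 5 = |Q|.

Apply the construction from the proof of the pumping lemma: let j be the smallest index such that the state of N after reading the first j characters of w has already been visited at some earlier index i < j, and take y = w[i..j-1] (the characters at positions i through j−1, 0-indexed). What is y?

State sequence: 0 -c-> 1 -d-> 4 -c-> 3 -c-> 3 -c-> 3 -c-> 3 -d-> 1 -c-> 0 -d-> 4
First repeat at step 4: 3 was already visited.

So i = 3, j = 4, giving x = w[0:3] = cdc, y = w[3:4] = c, z = w[4:9] = ccdcd.
Check: |xy| = 4 ≤ 5 and |y| = 1 ≥ 1. Reading y takes N from 3 back to 3, so every xyⁱz is accepted.

c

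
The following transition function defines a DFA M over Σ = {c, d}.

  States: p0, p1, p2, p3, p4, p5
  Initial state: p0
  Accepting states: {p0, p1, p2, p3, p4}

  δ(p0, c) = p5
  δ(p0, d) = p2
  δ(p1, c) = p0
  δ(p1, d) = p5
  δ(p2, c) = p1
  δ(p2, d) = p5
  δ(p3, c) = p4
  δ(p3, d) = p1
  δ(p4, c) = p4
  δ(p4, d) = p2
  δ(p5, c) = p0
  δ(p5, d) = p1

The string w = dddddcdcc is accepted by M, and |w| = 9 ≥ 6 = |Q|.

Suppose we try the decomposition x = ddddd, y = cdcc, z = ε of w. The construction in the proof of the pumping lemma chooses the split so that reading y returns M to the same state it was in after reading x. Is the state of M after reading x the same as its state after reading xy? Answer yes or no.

State sequence: p0 -d-> p2 -d-> p5 -d-> p1 -d-> p5 -d-> p1 -c-> p0 -d-> p2 -c-> p1 -c-> p0

After x (step 5): p1. After xy (step 9): p0.
They differ (p1 ≠ p0), so y is not a cycle from the state after x; this split is not the one the pumping-lemma construction produces, and pumping y need not keep the string in L(M).

no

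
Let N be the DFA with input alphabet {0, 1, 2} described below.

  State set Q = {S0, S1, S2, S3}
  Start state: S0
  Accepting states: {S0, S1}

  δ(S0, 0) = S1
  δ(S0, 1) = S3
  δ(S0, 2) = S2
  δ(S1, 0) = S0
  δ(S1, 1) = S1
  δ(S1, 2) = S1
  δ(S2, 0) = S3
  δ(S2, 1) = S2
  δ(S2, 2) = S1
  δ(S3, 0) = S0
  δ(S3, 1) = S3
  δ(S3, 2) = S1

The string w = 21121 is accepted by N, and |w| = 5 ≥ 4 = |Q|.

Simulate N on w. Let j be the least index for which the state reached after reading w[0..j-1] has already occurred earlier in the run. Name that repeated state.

S2

Run of N on w = 2 1 1 2 1:
  step 0: S0  (start)
  step 1: S2  (read 2: S0→S2)
  step 2: S2  (read 1: S2→S2)   ← first repeat (S2 seen earlier)
  step 3: S2  (read 1: S2→S2)
  step 4: S1  (read 2: S2→S1)
  step 5: S1  (read 1: S1→S1)

The earliest repeat is at step j = 2: N is in S2, which it already visited at step i = 1.
Since N has 4 states, any run of length ≥ 4 visits 4+1 states, so by pigeonhole some state repeats within the first 4 steps — that repeat gives the pumpable loop.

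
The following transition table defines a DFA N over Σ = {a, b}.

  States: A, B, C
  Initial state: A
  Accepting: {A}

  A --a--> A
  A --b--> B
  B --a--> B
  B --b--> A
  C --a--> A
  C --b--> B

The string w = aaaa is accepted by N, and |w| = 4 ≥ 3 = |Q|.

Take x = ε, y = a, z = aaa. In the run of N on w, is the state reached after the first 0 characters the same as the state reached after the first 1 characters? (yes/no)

Run of N on the first 1 characters of w = a:
  step 0: A  (start)
  step 1: A  (read a: A→A)

After x (step 0): A. After xy (step 1): A.
They match, so y = a drives N around a cycle from A back to itself; pumping y any number of times keeps N in A before reading z, and xyⁱz ∈ L(N) for every i ≥ 0.

yes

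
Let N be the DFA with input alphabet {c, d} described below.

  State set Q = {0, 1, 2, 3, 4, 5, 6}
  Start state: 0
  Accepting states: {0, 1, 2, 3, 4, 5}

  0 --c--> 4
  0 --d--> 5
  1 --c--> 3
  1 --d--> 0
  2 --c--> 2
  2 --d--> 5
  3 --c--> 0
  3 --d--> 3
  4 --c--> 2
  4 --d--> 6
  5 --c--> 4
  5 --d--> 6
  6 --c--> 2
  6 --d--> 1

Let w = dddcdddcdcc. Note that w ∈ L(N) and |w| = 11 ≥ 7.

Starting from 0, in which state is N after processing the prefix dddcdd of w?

Run of N on the first 6 characters of w = d d d c d d:
  step 0: 0  (start)
  step 1: 5  (read d: 0→5)
  step 2: 6  (read d: 5→6)
  step 3: 1  (read d: 6→1)
  step 4: 3  (read c: 1→3)
  step 5: 3  (read d: 3→3)
  step 6: 3  (read d: 3→3)

After reading 6 characters, N is in state 3.

3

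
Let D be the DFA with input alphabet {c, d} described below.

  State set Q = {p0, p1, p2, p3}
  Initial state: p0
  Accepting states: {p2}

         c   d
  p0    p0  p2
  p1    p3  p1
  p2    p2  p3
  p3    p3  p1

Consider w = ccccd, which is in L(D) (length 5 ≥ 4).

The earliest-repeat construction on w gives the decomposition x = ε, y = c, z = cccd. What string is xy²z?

cccccd

xy^2z = ε·c·c·cccd = cccccd.
Reading y = c takes D from p0 back to p0, so after x·y·y the machine is still in p0, and z then leads to the accepting state p2. Hence cccccd ∈ L(D).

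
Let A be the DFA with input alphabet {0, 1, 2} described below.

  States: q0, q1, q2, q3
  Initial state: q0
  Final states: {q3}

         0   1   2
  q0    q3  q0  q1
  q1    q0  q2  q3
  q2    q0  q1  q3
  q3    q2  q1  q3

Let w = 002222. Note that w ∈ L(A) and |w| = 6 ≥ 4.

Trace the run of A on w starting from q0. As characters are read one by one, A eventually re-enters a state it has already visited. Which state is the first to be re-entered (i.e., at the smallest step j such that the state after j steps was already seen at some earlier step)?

State sequence: q0 -0-> q3 -0-> q2 -2-> q3 -2-> q3 -2-> q3 -2-> q3
First repeat at step 3: q3 was already visited.

The earliest repeat is at step j = 3: A is in q3, which it already visited at step i = 1.
The DFA has 4 states, so the proof of the pumping lemma guarantees a repeated state among the first 4+1 visited; the segment between the two visits is the pumpable y.

q3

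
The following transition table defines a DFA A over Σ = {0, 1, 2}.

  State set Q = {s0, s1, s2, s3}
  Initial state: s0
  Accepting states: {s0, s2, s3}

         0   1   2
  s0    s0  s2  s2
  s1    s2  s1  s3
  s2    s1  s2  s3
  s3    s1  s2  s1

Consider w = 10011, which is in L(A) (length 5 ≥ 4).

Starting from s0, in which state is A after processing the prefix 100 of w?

s2

Run of A on the first 3 characters of w = 1 0 0:
  step 0: s0  (start)
  step 1: s2  (read 1: s0→s2)
  step 2: s1  (read 0: s2→s1)
  step 3: s2  (read 0: s1→s2)

After reading 3 characters, A is in state s2.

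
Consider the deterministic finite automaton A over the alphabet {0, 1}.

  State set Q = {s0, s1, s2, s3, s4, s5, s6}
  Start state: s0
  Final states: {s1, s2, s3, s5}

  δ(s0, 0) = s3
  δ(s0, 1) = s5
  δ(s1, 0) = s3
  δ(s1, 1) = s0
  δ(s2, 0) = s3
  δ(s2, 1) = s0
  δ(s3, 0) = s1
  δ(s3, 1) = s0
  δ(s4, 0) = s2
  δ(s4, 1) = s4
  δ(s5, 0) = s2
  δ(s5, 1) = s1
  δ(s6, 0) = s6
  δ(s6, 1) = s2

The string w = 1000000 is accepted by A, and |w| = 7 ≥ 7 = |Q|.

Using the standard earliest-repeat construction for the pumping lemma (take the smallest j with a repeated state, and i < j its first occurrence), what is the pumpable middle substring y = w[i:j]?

Run of A on w = 1 0 0 0 0 0 0:
  step 0: s0  (start)
  step 1: s5  (read 1: s0→s5)
  step 2: s2  (read 0: s5→s2)
  step 3: s3  (read 0: s2→s3)
  step 4: s1  (read 0: s3→s1)
  step 5: s3  (read 0: s1→s3)   ← first repeat (s3 seen earlier)
  step 6: s1  (read 0: s3→s1)
  step 7: s3  (read 0: s1→s3)

So i = 3, j = 5, giving x = w[0:3] = 100, y = w[3:5] = 00, z = w[5:7] = 00.
Check: |xy| = 5 ≤ 7 and |y| = 2 ≥ 1. Reading y takes A from s3 back to s3, so every xyⁱz is accepted.

00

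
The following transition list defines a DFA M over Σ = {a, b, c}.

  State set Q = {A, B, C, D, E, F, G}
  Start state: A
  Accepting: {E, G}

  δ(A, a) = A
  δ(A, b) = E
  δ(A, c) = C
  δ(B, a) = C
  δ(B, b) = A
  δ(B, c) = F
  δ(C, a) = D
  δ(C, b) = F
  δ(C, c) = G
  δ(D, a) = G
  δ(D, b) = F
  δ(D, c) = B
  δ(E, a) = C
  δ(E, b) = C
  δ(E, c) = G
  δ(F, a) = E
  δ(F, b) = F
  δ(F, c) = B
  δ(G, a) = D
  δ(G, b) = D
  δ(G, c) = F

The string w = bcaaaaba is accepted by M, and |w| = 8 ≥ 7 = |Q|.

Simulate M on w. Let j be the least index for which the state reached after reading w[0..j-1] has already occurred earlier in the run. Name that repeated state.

State sequence: A -b-> E -c-> G -a-> D -a-> G -a-> D -a-> G -b-> D -a-> G
First repeat at step 4: G was already visited.

The earliest repeat is at step j = 4: M is in G, which it already visited at step i = 2.
With |Q| = 7, pigeonhole forces a state repeat no later than step 7; the substring read between the first and second visits to that state can be pumped.

G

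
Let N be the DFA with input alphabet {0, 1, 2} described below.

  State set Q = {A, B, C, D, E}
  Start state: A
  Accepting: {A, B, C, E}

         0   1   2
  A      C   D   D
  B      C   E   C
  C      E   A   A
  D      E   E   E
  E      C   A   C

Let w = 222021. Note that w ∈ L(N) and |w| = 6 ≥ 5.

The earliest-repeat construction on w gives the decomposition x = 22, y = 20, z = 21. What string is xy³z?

xy^3z = 22·20·20·20·21 = 2220202021.
Reading y = 20 takes N from E back to E, so after x·y·y·y the machine is still in E, and z then leads to the accepting state A. Hence 2220202021 ∈ L(N).

2220202021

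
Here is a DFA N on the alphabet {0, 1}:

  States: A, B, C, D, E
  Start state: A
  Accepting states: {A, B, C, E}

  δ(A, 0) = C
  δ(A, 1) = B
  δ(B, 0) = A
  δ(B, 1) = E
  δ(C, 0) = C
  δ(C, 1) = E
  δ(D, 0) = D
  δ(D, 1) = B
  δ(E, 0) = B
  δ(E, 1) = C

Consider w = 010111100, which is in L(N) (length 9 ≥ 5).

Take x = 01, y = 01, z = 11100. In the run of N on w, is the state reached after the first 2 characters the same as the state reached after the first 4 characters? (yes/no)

Run of N on the first 4 characters of w = 0 1 0 1:
  step 0: A  (start)
  step 1: C  (read 0: A→C)
  step 2: E  (read 1: C→E)
  step 3: B  (read 0: E→B)
  step 4: E  (read 1: B→E)

After x (step 2): E. After xy (step 4): E.
They match, so y = 01 drives N around a cycle from E back to itself; pumping y any number of times keeps N in E before reading z, and xyⁱz ∈ L(N) for every i ≥ 0.

yes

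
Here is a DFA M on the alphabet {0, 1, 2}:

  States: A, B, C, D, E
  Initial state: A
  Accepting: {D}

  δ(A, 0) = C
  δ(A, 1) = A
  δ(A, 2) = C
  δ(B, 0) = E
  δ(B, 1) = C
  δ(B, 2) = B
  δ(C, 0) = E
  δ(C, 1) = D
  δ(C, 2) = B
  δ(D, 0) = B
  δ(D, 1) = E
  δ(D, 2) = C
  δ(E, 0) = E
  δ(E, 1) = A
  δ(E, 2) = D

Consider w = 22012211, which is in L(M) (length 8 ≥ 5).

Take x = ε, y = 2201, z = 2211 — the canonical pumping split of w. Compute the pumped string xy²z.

xy^2z = ε·2201·2201·2211 = 220122012211.
Reading y = 2201 takes M from A back to A, so after x·y·y the machine is still in A, and z then leads to the accepting state D. Hence 220122012211 ∈ L(M).

220122012211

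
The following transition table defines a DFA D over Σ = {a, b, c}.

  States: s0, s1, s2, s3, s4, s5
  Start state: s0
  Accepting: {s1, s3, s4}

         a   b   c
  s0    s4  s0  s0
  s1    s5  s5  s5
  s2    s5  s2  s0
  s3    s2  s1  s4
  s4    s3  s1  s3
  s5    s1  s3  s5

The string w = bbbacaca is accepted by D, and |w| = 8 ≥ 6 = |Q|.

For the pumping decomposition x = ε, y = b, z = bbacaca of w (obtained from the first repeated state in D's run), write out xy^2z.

xy^2z = ε·b·b·bbacaca = bbbbacaca.
Reading y = b takes D from s0 back to s0, so after x·y·y the machine is still in s0, and z then leads to the accepting state s4. Hence bbbbacaca ∈ L(D).

bbbbacaca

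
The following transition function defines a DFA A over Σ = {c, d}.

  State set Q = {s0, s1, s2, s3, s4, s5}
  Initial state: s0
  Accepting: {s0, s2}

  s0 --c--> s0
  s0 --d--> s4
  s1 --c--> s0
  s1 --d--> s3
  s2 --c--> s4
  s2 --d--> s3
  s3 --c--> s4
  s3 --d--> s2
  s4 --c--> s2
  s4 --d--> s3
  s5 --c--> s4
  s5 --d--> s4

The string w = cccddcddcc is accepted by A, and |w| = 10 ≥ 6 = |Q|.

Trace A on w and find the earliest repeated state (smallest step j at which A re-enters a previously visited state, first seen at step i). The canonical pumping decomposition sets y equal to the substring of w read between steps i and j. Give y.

c

Run of A on w = c c c d d c d d c c:
  step 0: s0  (start)
  step 1: s0  (read c: s0→s0)   ← first repeat (s0 seen earlier)
  step 2: s0  (read c: s0→s0)
  step 3: s0  (read c: s0→s0)
  step 4: s4  (read d: s0→s4)
  step 5: s3  (read d: s4→s3)
  step 6: s4  (read c: s3→s4)
  step 7: s3  (read d: s4→s3)
  step 8: s2  (read d: s3→s2)
  step 9: s4  (read c: s2→s4)
  step 10: s2  (read c: s4→s2)

So i = 0, j = 1, giving x = w[0:0] = ε, y = w[0:1] = c, z = w[1:10] = ccddcddcc.
Check: |xy| = 1 ≤ 6 and |y| = 1 ≥ 1. Reading y takes A from s0 back to s0, so every xyⁱz is accepted.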